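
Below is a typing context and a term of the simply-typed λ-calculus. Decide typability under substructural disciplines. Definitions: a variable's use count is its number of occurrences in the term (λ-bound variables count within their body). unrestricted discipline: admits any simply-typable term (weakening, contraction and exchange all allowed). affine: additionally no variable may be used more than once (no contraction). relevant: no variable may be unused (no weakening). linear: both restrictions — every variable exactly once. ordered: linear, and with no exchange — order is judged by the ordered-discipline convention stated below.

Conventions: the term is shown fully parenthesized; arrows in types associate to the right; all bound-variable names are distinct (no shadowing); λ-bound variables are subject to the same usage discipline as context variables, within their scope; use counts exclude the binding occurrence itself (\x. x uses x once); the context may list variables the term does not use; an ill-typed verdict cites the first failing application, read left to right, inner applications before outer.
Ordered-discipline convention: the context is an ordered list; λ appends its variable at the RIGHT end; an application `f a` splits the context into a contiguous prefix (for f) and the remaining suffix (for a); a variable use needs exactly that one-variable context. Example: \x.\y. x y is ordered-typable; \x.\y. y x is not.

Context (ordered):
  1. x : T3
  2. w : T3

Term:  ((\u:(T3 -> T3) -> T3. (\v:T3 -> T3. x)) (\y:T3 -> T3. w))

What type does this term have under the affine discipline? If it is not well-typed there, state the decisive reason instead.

term : (T3 -> T3) -> T3
usage: x=1; w=1; u (λ-bound)=0; v (λ-bound)=0; y (λ-bound)=0
left-to-right use order: x, w
typing: ✓ — (T3 -> T3) -> T3
across the five disciplines: ordered ✗; linear ✗; affine ✓; relevant ✗; unrestricted ✓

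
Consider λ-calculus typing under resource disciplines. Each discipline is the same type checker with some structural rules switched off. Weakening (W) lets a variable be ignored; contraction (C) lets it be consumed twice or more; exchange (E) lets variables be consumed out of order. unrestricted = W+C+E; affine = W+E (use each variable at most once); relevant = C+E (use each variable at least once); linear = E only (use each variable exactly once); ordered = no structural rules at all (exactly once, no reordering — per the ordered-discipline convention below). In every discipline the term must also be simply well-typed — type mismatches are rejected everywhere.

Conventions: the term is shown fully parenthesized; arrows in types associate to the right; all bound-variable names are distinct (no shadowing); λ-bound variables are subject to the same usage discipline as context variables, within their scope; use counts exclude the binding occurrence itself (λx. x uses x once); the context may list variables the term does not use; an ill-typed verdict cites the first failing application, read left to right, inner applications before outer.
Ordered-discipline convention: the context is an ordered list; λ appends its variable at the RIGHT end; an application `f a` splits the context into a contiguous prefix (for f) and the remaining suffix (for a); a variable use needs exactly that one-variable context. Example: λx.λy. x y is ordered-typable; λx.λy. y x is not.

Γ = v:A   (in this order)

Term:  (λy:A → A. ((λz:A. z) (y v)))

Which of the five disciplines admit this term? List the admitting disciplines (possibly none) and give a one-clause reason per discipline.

admitted in: linear, affine, relevant, unrestricted
use counts: v: 1, y (bound): 1, z (bound): 1
use order (left to right): z, y, v
typing: the term checks, with type (A → A) → A
ordered ✗ (use order z, y, v needs exchange)
linear ✓ (exactly-once usage across v, y, z)
affine ✓ (v, y, z: no repeats, contraction unneeded)
relevant ✓ (at least one use each (v, y, z))
unrestricted ✓ (typability at (A → A) → A is all that's needed)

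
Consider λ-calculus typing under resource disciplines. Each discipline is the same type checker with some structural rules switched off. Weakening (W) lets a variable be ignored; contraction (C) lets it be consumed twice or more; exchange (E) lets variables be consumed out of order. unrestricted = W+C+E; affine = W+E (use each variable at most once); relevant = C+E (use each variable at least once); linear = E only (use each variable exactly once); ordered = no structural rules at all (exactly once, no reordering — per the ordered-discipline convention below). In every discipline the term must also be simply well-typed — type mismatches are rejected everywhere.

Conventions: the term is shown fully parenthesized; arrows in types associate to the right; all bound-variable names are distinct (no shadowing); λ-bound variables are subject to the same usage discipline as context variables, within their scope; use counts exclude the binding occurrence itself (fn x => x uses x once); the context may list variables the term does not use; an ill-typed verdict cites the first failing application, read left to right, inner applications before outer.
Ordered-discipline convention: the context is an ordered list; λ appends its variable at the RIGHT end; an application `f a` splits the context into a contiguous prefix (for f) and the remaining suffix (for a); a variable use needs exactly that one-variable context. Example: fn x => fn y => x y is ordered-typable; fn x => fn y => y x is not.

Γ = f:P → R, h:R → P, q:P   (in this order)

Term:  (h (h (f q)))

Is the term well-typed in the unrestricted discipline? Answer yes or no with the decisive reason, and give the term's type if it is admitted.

no — fails simple typing
use counts: f=1, h=2, q=1
order of uses: h, h, f, q
typing: ill-typed: a function awaiting R gets P
all disciplines: ordered ✗ · linear ✗ · affine ✗ · relevant ✗ · unrestricted ✗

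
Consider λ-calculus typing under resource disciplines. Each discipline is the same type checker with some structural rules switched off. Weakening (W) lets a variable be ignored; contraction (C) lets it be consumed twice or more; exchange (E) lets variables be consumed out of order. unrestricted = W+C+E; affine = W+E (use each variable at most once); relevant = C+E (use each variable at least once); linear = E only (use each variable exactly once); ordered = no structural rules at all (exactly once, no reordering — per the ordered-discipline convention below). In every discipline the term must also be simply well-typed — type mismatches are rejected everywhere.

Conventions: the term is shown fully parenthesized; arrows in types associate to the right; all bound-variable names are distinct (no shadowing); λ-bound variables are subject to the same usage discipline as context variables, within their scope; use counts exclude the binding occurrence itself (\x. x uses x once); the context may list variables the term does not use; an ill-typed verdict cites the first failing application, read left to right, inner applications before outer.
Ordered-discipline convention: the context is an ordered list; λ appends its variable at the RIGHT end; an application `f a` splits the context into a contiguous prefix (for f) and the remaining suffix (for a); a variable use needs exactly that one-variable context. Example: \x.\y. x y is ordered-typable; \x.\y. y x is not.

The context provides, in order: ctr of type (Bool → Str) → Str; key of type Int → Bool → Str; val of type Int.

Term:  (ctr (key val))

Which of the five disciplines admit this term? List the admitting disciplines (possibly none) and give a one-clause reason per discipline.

admitting disciplines: ordered, linear, affine, relevant, unrestricted
variable uses: ctr=1; key=1; val=1
left-to-right use order: ctr, key, val
typing: ✓ — Str
ordered: ✓, ctr, key, val: once each, no exchange needed
linear: ✓, exactly-once usage across ctr, key, val
affine: ✓, none of ctr, key, val used more than once
relevant: ✓, at least one use each (ctr, key, val)
unrestricted: ✓, well-typed at Str; no restrictions here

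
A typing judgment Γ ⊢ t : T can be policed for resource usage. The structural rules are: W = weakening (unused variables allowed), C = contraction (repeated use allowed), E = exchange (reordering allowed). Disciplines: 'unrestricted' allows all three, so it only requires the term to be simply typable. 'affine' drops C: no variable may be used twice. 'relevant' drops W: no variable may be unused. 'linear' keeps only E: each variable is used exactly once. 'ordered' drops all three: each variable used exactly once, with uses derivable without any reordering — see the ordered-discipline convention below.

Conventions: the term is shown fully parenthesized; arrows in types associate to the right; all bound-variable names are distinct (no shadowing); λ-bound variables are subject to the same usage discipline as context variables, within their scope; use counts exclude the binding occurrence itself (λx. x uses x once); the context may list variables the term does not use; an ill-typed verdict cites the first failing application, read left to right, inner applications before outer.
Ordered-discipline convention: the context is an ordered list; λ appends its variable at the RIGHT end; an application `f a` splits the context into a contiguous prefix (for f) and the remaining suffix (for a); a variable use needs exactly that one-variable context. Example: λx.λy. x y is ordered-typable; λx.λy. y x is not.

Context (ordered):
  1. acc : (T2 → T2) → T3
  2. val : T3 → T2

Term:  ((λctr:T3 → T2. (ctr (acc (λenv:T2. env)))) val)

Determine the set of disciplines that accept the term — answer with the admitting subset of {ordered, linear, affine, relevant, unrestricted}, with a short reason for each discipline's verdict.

admitted by: linear, affine, relevant, unrestricted
counts: acc ×1, val ×1, ctr [bound] ×1, env [bound] ×1
order of uses: ctr, acc, env, val
typing: well-typed at T2
ordered: ✗, needs exchange: uses follow ctr, acc, env, val
linear: ✓, each of acc, val, ctr, env used exactly once
affine: ✓, none of acc, val, ctr, env used more than once
relevant: ✓, none of acc, val, ctr, env goes unused
unrestricted: ✓, type-checks (T2) and nothing is barred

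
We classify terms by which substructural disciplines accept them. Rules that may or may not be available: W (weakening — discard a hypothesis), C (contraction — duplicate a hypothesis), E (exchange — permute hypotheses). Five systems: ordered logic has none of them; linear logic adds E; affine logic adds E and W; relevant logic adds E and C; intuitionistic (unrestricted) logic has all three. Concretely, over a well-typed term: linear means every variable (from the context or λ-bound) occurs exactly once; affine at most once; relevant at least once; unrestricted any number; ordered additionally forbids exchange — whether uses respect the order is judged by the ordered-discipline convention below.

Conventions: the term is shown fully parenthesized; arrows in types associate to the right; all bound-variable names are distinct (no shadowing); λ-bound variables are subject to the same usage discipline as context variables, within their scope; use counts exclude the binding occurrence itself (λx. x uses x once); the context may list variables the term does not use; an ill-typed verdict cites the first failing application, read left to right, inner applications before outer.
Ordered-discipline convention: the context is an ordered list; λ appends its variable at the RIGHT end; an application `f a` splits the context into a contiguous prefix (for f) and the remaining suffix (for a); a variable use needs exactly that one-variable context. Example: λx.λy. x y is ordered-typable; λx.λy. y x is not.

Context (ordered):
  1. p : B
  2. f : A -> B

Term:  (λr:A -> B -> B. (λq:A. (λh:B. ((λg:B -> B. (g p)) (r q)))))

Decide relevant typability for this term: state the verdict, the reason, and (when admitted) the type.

no — unused: f, h — weakening required
usage: p ×1; f ×0; r (λ-bound) ×1; q (λ-bound) ×1; h (λ-bound) ×0; g (λ-bound) ×1
use order (left to right): g, p, r, q
typing: well-typed at (A -> B -> B) -> A -> B -> B
all disciplines: ordered ✗ · linear ✗ · affine ✓ · relevant ✗ · unrestricted ✓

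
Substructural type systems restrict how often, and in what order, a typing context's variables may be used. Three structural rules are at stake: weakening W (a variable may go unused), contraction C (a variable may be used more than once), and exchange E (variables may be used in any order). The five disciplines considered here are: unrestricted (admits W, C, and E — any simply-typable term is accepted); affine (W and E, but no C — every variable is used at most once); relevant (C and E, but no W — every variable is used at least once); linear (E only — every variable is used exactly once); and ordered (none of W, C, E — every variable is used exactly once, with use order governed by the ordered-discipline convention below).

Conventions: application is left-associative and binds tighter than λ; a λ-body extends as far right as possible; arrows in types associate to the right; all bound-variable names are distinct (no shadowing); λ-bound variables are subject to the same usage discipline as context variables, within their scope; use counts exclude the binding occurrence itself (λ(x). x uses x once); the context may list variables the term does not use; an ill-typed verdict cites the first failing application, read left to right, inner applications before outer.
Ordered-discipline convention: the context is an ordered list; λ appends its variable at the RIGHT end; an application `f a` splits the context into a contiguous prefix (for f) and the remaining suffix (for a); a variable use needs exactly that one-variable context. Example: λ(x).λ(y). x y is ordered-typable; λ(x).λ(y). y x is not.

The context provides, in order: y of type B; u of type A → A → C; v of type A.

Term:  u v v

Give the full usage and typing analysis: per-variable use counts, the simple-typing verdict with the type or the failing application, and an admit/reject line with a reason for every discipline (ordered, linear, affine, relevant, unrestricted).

variable uses: y ×0; u ×1; v ×2
left-to-right use order: u, v, v
typing: well-typed at C
ordered: ✗ — needs contraction — v ×2; unused: y — weakening required
linear: ✗ — needs contraction — v ×2; unused: y — weakening required
affine: ✗ — needs contraction — v ×2
relevant: ✗ — unused: y — weakening required
unrestricted: ✓ — well-typed at C; no restrictions here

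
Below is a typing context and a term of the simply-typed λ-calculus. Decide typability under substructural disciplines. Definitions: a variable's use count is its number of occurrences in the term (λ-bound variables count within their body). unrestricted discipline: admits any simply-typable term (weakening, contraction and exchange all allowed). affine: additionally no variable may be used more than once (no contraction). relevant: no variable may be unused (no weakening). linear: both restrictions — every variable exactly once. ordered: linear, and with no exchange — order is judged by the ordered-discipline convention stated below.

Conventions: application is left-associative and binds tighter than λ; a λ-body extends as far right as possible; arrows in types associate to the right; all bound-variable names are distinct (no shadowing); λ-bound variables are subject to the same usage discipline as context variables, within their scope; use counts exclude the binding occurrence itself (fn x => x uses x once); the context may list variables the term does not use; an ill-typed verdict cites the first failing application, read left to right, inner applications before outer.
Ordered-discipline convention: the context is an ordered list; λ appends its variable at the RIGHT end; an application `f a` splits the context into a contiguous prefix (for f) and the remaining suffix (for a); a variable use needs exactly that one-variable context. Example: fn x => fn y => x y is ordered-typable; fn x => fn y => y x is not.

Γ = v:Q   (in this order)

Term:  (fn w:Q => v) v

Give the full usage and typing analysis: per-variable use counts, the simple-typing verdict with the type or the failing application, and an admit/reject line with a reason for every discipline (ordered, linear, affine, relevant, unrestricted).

variable uses: v=2, w (bound)=0
left-to-right use order: v, v
typing: ✓ — Q
ordered ✗ (needs contraction — v ×2; needs weakening: w unused)
linear ✗ (needs contraction — v ×2; needs weakening: w unused)
affine ✗ (needs contraction — v ×2)
relevant ✗ (needs weakening: w unused)
unrestricted ✓ (simply typable at Q; W, C, E all held)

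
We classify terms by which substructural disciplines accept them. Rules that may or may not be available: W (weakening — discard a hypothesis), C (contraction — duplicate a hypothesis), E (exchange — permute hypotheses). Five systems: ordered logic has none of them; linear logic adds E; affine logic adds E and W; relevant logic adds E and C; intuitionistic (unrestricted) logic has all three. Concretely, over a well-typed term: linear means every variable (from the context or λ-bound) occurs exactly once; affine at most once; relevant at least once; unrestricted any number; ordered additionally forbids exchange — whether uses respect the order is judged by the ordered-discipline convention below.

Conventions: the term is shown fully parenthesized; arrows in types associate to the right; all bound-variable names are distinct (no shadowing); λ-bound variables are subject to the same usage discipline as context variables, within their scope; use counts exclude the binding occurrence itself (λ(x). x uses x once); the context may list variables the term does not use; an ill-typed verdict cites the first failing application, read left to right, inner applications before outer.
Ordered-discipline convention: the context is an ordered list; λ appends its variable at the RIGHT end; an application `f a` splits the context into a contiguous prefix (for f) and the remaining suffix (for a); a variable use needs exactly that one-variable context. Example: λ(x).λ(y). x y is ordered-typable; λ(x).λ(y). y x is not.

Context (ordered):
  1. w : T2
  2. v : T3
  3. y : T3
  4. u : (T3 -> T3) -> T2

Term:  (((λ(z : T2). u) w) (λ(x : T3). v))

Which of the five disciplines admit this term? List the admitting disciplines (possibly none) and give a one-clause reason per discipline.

admitted by: affine, unrestricted
counts: w=1; v=1; y=0; u=1; z [bound]=0; x [bound]=0
uses in reading order: u, w, v
typing: well-typed — term : T2
ordered: ✗ — y, z, x left unused
linear: ✗ — y, z, x left unused
affine: ✓ — no duplicate uses among w, v, y, u, z, x
relevant: ✗ — y, z, x left unused
unrestricted: ✓ — simply typable at T2; W, C, E all held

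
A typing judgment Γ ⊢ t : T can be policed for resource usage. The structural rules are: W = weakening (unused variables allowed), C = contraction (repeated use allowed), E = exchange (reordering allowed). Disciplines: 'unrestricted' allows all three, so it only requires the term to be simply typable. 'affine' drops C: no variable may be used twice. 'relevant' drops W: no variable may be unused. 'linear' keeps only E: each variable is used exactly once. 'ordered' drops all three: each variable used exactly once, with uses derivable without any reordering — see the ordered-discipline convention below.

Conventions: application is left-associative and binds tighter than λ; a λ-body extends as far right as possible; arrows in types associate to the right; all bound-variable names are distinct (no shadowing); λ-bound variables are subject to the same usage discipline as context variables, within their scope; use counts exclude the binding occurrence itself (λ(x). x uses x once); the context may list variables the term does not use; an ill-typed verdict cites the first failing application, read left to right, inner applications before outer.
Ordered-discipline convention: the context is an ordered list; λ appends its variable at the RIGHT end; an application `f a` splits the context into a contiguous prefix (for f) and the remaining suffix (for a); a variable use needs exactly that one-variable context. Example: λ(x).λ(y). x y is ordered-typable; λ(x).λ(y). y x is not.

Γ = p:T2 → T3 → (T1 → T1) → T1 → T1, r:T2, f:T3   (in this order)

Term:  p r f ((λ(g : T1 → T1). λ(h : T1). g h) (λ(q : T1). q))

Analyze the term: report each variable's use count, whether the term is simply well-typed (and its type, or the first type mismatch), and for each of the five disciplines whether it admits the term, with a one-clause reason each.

variable uses: p ×1; r ×1; f ×1; g (λ-bound) ×1; h (λ-bound) ×1; q (λ-bound) ×1
left-to-right use order: p, r, f, g, h, q
typing: well-typed — term : T1 → T1
ordered ✓ (one use each (p, r, f, g, h, q); ordered split holds)
linear ✓ (p, r, f, g, h, q: one use apiece)
affine ✓ (none of p, r, f, g, h, q used more than once)
relevant ✓ (at least one use each (p, r, f, g, h, q))
unrestricted ✓ (typability at T1 → T1 is all that's needed)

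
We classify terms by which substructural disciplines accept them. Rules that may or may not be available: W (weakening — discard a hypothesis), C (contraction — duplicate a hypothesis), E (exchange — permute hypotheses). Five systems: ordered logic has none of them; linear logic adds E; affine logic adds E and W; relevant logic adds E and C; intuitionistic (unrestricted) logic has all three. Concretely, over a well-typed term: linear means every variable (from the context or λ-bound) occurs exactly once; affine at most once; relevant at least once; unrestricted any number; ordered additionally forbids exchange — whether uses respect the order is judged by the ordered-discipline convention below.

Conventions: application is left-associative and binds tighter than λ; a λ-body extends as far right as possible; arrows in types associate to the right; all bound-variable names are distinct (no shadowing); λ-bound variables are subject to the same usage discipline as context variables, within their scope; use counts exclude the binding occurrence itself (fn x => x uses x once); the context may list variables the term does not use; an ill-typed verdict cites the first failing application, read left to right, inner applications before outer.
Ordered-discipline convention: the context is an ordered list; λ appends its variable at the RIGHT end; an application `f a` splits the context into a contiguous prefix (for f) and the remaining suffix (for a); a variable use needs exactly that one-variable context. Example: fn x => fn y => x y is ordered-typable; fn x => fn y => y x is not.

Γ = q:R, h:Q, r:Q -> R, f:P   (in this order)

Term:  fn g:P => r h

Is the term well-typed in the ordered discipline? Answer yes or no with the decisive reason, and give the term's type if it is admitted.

no — unused: q, f, g — weakening required
counts: q ×0; h ×1; r ×1; f ×0; g (λ-bound) ×0
use order (left to right): r, h
typing: ✓ — P -> R
across the five disciplines: ordered ✗ | linear ✗ | affine ✓ | relevant ✗ | unrestricted ✓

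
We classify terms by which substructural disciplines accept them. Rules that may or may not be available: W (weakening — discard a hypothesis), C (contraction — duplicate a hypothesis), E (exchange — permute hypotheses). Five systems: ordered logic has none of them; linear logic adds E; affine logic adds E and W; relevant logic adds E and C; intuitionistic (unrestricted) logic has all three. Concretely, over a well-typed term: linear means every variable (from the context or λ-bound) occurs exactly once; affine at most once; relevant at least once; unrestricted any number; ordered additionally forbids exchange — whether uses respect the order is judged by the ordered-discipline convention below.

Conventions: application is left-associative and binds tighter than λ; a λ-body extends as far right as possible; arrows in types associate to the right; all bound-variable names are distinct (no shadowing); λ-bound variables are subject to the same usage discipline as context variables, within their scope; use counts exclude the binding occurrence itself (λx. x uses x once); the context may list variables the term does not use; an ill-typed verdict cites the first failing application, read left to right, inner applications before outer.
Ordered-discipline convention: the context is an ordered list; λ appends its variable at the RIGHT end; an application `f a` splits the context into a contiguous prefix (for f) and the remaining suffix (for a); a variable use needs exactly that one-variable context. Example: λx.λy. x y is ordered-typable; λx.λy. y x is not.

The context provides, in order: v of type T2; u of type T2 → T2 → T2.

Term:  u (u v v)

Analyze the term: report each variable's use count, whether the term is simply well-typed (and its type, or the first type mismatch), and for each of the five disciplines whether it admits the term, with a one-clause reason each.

variable uses: v: 2; u: 2
order of uses: u, u, v, v
typing: ✓ — T2 → T2
ordered ✗ (repeated use of v ×2, u ×2)
linear ✗ (repeated use of v ×2, u ×2)
affine ✗ (repeated use of v ×2, u ×2)
relevant ✓ (none of v, u goes unused)
unrestricted ✓ (typability at T2 → T2 is all that's needed)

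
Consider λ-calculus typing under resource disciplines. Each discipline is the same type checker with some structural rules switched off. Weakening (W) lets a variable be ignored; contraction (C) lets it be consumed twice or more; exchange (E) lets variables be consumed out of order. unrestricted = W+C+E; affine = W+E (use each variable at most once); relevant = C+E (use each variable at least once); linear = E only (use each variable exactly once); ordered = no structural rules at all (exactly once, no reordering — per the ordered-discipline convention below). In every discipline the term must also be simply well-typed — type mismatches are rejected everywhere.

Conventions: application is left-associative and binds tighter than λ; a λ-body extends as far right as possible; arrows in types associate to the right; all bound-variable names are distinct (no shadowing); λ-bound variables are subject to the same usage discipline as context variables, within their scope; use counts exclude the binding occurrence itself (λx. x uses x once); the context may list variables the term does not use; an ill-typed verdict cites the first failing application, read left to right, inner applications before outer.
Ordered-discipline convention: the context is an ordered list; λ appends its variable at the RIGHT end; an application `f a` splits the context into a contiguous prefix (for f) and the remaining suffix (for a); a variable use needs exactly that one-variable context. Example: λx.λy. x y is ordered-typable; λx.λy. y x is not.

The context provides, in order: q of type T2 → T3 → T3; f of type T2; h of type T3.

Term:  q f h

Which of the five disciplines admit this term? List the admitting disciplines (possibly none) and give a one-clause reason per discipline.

admitted by: ordered, linear, affine, relevant, unrestricted
variable uses: q=1, f=1, h=1
use order (left to right): q, f, h
typing: the term checks, with type T3
ordered: ✓, q, f, h: once each, no exchange needed
linear: ✓, each of q, f, h used exactly once
affine: ✓, q, f, h: no repeats, contraction unneeded
relevant: ✓, none of q, f, h goes unused
unrestricted: ✓, type-checks (T3) and nothing is barred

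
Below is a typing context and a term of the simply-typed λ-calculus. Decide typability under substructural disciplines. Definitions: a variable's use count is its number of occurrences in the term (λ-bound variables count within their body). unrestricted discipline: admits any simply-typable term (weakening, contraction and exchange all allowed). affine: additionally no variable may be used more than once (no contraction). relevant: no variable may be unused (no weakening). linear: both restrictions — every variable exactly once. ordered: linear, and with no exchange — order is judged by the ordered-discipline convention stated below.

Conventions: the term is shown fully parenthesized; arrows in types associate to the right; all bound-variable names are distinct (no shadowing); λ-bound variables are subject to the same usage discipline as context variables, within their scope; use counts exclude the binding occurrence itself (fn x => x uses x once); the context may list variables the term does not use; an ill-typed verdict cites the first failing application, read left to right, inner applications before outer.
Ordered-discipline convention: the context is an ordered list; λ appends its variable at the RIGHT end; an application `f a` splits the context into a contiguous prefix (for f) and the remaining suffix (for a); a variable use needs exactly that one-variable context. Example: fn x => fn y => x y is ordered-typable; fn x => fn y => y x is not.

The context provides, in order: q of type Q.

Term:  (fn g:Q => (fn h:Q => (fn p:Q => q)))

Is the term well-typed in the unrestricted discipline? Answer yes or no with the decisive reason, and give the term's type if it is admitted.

yes — type-checks (Q → Q → Q → Q) and nothing is barred; term : Q → Q → Q → Q
usage: q ×1, g (bound) ×0, h (bound) ×0, p (bound) ×0
order of uses: q
typing: well-typed — term : Q → Q → Q → Q
across the five disciplines: ordered ✗; linear ✗; affine ✓; relevant ✗; unrestricted ✓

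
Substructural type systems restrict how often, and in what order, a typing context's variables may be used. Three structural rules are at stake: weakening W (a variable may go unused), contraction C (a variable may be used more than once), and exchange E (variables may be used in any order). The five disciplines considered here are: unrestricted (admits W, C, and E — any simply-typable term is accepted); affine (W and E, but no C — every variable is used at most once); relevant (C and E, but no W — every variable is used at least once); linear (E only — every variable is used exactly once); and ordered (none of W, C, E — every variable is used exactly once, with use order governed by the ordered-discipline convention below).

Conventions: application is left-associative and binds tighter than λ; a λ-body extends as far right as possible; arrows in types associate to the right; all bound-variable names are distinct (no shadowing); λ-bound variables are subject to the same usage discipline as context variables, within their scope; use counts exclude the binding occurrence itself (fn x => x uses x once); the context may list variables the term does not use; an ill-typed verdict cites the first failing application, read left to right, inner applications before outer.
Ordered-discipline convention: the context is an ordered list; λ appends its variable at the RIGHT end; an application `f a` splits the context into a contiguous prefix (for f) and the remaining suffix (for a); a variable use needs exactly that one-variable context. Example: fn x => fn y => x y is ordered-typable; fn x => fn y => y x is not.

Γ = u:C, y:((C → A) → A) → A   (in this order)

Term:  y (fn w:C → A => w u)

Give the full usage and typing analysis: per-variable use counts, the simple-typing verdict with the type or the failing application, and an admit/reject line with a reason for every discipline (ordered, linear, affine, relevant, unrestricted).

usage: u: 1×; y: 1×; w (λ-bound): 1×
uses in reading order: y, w, u
typing: well-typed at A
ordered: ✗ — no contiguous prefix/suffix split fits y, w, u
linear: ✓ — each of u, y, w used exactly once
affine: ✓ — at most one use each (u, y, w)
relevant: ✓ — none of u, y, w goes unused
unrestricted: ✓ — well-typed at A; no restrictions here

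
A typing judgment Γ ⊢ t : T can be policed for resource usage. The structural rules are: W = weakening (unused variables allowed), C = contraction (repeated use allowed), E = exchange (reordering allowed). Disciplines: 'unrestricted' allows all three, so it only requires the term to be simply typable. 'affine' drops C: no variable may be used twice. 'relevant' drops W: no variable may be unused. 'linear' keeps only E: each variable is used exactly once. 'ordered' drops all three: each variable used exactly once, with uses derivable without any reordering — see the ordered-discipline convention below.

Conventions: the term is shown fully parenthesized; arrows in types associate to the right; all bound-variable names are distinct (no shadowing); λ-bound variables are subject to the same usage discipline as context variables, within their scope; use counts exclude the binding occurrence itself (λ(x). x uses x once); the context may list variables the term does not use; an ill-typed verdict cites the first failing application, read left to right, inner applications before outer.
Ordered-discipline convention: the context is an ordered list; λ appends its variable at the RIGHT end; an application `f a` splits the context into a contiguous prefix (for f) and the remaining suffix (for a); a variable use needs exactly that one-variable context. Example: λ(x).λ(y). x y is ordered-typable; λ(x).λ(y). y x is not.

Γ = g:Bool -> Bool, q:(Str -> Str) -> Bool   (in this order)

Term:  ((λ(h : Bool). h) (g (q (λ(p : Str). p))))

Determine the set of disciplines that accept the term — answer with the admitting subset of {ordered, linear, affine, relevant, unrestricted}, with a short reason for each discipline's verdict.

admitted by: ordered, linear, affine, relevant, unrestricted
usage: g: 1; q: 1; h [bound]: 1; p [bound]: 1
uses in reading order: h, g, q, p
typing: well-typed at Bool
ordered ✓ (one use each (g, q, h, p); ordered split holds)
linear ✓ (g, q, h, p: one use apiece)
affine ✓ (none of g, q, h, p used more than once)
relevant ✓ (none of g, q, h, p goes unused)
unrestricted ✓ (type-checks (Bool) and nothing is barred)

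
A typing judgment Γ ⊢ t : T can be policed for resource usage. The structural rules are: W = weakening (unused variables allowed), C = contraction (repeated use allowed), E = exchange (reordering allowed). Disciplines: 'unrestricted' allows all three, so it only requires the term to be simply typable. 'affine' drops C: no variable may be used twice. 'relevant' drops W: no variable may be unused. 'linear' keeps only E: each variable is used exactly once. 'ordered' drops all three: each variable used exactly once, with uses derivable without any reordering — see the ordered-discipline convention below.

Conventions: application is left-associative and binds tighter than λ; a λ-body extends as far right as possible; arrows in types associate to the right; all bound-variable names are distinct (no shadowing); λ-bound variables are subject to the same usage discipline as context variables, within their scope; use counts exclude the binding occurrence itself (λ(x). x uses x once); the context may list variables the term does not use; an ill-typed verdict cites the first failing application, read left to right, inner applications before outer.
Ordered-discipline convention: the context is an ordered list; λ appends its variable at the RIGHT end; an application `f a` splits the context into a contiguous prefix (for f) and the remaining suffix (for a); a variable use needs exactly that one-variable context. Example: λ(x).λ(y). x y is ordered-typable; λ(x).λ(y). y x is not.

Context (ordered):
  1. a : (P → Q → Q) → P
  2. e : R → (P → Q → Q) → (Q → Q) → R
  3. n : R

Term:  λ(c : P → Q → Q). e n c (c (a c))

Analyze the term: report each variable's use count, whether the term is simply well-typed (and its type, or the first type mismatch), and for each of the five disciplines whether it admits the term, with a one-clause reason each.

counts: a: 1×; e: 1×; n: 1×; c (λ-bound): 3×
use order (left to right): e, n, c, c, a, c
typing: the term checks, with type (P → Q → Q) → R
ordered: ✗ — needs contraction — c ×3
linear: ✗ — needs contraction — c ×3
affine: ✗ — needs contraction — c ×3
relevant: ✓ — every one of a, e, n, c appears
unrestricted: ✓ — simply typable at (P → Q → Q) → R; W, C, E all held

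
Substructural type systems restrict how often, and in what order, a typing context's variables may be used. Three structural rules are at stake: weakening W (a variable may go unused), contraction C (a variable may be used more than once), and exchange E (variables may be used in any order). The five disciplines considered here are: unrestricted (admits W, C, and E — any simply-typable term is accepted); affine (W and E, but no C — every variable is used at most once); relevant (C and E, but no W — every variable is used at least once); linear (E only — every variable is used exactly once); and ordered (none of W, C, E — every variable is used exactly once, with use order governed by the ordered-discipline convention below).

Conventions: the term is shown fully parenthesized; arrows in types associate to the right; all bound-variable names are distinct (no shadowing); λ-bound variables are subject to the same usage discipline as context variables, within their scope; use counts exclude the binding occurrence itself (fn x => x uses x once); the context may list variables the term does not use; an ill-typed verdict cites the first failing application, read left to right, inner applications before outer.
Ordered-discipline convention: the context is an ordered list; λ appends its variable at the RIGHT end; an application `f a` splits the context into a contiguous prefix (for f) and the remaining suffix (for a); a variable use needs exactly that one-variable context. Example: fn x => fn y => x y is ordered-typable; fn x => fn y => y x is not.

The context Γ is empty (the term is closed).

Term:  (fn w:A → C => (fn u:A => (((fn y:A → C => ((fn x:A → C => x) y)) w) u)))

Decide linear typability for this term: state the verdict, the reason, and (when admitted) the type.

yes — w, u, y, x: one use apiece; term : (A → C) → A → C
counts: w (bound): 1, u (bound): 1, y (bound): 1, x (bound): 1
left-to-right use order: x, y, w, u
typing: ✓ — (A → C) → A → C
per-discipline verdicts: ordered ✓ · linear ✓ · affine ✓ · relevant ✓ · unrestricted ✓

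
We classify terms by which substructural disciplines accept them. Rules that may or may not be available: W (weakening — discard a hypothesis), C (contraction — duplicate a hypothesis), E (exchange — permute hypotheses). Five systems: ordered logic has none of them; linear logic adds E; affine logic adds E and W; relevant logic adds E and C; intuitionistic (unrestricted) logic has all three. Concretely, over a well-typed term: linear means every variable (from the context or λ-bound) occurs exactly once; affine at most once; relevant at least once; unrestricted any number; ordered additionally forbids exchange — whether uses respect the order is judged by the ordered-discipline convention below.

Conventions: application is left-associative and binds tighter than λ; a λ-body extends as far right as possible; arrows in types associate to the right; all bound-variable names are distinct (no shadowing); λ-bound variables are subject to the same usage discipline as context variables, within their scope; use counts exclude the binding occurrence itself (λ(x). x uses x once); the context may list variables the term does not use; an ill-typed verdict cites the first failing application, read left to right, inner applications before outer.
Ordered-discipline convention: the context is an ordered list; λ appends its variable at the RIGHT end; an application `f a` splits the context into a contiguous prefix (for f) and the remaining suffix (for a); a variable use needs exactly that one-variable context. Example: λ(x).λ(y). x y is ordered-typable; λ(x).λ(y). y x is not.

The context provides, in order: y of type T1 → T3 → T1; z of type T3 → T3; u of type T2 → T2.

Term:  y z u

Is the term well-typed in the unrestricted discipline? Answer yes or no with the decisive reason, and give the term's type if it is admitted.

no — not simply typable
use counts: y: 1×; z: 1×; u: 1×
order of uses: y, z, u
typing: ill-typed: a function awaiting T1 gets T3 → T3
per-discipline verdicts: ordered ✗ | linear ✗ | affine ✗ | relevant ✗ | unrestricted ✗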